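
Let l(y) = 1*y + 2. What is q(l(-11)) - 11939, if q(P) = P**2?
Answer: -11858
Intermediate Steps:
l(y) = 2 + y (l(y) = y + 2 = 2 + y)
q(l(-11)) - 11939 = (2 - 11)**2 - 11939 = (-9)**2 - 11939 = 81 - 11939 = -11858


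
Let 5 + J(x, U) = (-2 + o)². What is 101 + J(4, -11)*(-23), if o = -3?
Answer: -359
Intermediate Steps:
J(x, U) = 20 (J(x, U) = -5 + (-2 - 3)² = -5 + (-5)² = -5 + 25 = 20)
101 + J(4, -11)*(-23) = 101 + 20*(-23) = 101 - 460 = -359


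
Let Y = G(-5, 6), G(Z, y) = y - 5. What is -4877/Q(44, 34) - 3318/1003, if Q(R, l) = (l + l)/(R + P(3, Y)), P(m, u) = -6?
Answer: -5473753/2006 ≈ -2728.7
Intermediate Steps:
G(Z, y) = -5 + y
Y = 1 (Y = -5 + 6 = 1)
Q(R, l) = 2*l/(-6 + R) (Q(R, l) = (l + l)/(R - 6) = (2*l)/(-6 + R) = 2*l/(-6 + R))
-4877/Q(44, 34) - 3318/1003 = -4877/(2*34/(-6 + 44)) - 3318/1003 = -4877/(2*34/38) - 3318*1/1003 = -4877/(2*34*(1/38)) - 3318/1003 = -4877/34/19 - 3318/1003 = -4877*19/34 - 3318/1003 = -92663/34 - 3318/1003 = -5473753/2006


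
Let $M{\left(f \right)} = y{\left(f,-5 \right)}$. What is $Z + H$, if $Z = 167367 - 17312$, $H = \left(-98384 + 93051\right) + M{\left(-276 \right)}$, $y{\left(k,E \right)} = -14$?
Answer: $144708$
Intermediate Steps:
$M{\left(f \right)} = -14$
$H = -5347$ ($H = \left(-98384 + 93051\right) - 14 = -5333 - 14 = -5347$)
$Z = 150055$
$Z + H = 150055 - 5347 = 144708$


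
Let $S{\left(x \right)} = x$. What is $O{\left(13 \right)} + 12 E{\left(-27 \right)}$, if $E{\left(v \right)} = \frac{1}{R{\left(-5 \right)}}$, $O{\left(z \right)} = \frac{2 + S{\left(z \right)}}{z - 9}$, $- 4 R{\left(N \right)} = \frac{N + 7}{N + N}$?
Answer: $\frac{975}{4} \approx 243.75$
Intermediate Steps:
$R{\left(N \right)} = - \frac{7 + N}{8 N}$ ($R{\left(N \right)} = - \frac{\left(N + 7\right) \frac{1}{N + N}}{4} = - \frac{\left(7 + N\right) \frac{1}{2 N}}{4} = - \frac{\frac{1}{2} \frac{1}{N} \left(7 + N\right)}{4} = - \frac{7 + N}{8 N}$)
$O{\left(z \right)} = \frac{2 + z}{-9 + z}$ ($O{\left(z \right)} = \frac{2 + z}{z - 9} = \frac{2 + z}{-9 + z}$)
$E{\left(v \right)} = 20$ ($E{\left(v \right)} = \frac{1}{\frac{1}{8} \frac{1}{-5} \left(-7 - -5\right)} = \frac{1}{\frac{1}{8} \left(- \frac{1}{5}\right) \left(-7 + 5\right)} = \frac{1}{\frac{1}{8} \left(- \frac{1}{5}\right) \left(-2\right)} = \frac{1}{\frac{1}{20}} = 20$)
$O{\left(13 \right)} + 12 E{\left(-27 \right)} = \frac{2 + 13}{-9 + 13} + 12 \cdot 20 = \frac{1}{4} \cdot 15 + 240 = \frac{15}{4} + 240 = \frac{975}{4}$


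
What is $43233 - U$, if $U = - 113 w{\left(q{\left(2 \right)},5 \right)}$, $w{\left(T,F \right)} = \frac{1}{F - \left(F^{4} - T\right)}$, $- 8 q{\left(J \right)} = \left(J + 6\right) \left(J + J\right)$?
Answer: $\frac{26977279}{624} \approx 43233.0$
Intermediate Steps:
$q{\left(J \right)} = - \frac{J \left(6 + J\right)}{4}$ ($q{\left(J \right)} = - \frac{\left(J + 6\right) \left(J + J\right)}{8} = - \frac{\left(6 + J\right) 2 J}{8} = - \frac{2 J \left(6 + J\right)}{8} = - \frac{J \left(6 + J\right)}{4}$)
$w{\left(T,F \right)} = \frac{1}{F + T - F^{4}}$
$U = \frac{113}{624}$ ($U = - \frac{113}{5 - \frac{6 + 2}{2} - 5^{4}} = - \frac{113}{5 - \frac{1}{2} \cdot 8 - 625} = - \frac{113}{5 - 4 - 625} = - \frac{113}{-624} = \left(-113\right) \left(- \frac{1}{624}\right) = \frac{113}{624} \approx 0.18109$)
$43233 - U = 43233 - \frac{113}{624} = \frac{26977279}{624}$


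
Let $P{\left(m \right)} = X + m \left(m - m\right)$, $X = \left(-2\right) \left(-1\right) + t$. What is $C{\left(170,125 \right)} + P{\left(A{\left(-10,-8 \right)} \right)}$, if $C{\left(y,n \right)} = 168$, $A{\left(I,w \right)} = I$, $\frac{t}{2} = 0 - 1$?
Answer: $168$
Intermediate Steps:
$t = -2$ ($t = 2 \left(0 - 1\right) = 2 \left(-1\right) = -2$)
$X = 0$ ($X = \left(-2\right) \left(-1\right) - 2 = 2 - 2 = 0$)
$P{\left(m \right)} = 0$ ($P{\left(m \right)} = 0 + m \left(m - m\right) = 0 + m 0 = 0 + 0 = 0$)
$C{\left(170,125 \right)} + P{\left(A{\left(-10,-8 \right)} \right)} = 168 + 0 = 168$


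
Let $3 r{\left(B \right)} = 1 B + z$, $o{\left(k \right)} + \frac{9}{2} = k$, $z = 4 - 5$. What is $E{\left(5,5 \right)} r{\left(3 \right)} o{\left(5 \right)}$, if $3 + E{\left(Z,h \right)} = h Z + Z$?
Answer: $9$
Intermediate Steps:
$E{\left(Z,h \right)} = -3 + Z + Z h$ ($E{\left(Z,h \right)} = -3 + \left(h Z + Z\right) = -3 + \left(Z h + Z\right) = -3 + \left(Z + Z h\right) = -3 + Z + Z h$)
$z = -1$
$o{\left(k \right)} = - \frac{9}{2} + k$
$r{\left(B \right)} = - \frac{1}{3} + \frac{B}{3}$ ($r{\left(B \right)} = \frac{1 B - 1}{3} = \frac{B - 1}{3} = \frac{-1 + B}{3} = - \frac{1}{3} + \frac{B}{3}$)
$E{\left(5,5 \right)} r{\left(3 \right)} o{\left(5 \right)} = \left(-3 + 5 + 5 \cdot 5\right) \left(- \frac{1}{3} + \frac{1}{3} \cdot 3\right) \left(- \frac{9}{2} + 5\right) = \left(-3 + 5 + 25\right) \left(- \frac{1}{3} + 1\right) \frac{1}{2} = 27 \cdot \frac{2}{3} \cdot \frac{1}{2} = 18 \cdot \frac{1}{2} = 9$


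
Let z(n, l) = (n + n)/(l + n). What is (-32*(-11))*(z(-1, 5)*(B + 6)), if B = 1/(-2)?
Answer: -968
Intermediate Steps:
z(n, l) = 2*n/(l + n) (z(n, l) = (2*n)/(l + n) = 2*n/(l + n))
B = -1/2 ≈ -0.50000
(-32*(-11))*(z(-1, 5)*(B + 6)) = (-32*(-11))*((2*(-1)/(5 - 1))*(-1/2 + 6)) = 352*((2*(-1)/4)*(11/2)) = 352*((2*(-1)*(1/4))*(11/2)) = 352*(-1/2*11/2) = 352*(-11/4) = -968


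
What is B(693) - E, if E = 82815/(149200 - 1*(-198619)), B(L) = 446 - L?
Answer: -85994108/347819 ≈ -247.24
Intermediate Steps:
E = 82815/347819 (E = 82815/(149200 + 198619) = 82815/347819 ≈ 0.23810)
B(693) - E = (446 - 1*693) - 1*82815/347819 = (446 - 693) - 82815/347819 = -247 - 82815/347819 = -85994108/347819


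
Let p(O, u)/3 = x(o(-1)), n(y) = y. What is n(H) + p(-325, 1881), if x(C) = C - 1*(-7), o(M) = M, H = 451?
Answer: 469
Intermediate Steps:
x(C) = 7 + C (x(C) = C + 7 = 7 + C)
p(O, u) = 18 (p(O, u) = 3*(7 - 1) = 3*6 = 18)
n(H) + p(-325, 1881) = 451 + 18 = 469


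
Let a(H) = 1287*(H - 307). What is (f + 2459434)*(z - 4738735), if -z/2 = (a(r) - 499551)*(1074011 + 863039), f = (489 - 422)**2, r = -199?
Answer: 10984673691771736495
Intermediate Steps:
a(H) = -395109 + 1287*H (a(H) = 1287*(-307 + H) = -395109 + 1287*H)
f = 4489 (f = 67**2 = 4489)
z = 4458209679300 (z = -2*((-395109 + 1287*(-199)) - 499551)*(1074011 + 863039) = -2*((-395109 - 256113) - 499551)*1937050 = -2*(-651222 - 499551)*1937050 = -(-2301546)*1937050 = -2*(-2229104839650) = 4458209679300)
(f + 2459434)*(z - 4738735) = (4489 + 2459434)*(4458209679300 - 4738735) = 2463923*4458204940565 = 10984673691771736495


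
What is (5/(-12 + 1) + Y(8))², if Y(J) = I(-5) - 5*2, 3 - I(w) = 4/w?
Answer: 133956/3025 ≈ 44.283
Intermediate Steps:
I(w) = 3 - 4/w
Y(J) = -31/5 (Y(J) = (3 - 4/(-5)) - 5*2 = (3 - 4*(-⅕)) - 10 = (3 + ⅘) - 10 = 19/5 - 10 = -31/5)
(5/(-12 + 1) + Y(8))² = (5/(-12 + 1) - 31/5)² = (5/(-11) - 31/5)² = (-1/11*5 - 31/5)² = (-5/11 - 31/5)² = (-366/55)² = 133956/3025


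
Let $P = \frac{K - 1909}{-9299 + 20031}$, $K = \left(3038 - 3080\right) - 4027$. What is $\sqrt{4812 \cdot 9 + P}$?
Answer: $\frac{\sqrt{1246992607474}}{5366} \approx 208.1$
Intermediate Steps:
$K = -4069$ ($K = -42 - 4027 = -4069$)
$P = - \frac{2989}{5366}$ ($P = \frac{-4069 - 1909}{-9299 + 20031} = - \frac{5978}{10732} = \left(-5978\right) \frac{1}{10732} = - \frac{2989}{5366} \approx -0.55703$)
$\sqrt{4812 \cdot 9 + P} = \sqrt{4812 \cdot 9 - \frac{2989}{5366}} = \sqrt{43308 - \frac{2989}{5366}} = \sqrt{\frac{232387739}{5366}} = \frac{\sqrt{1246992607474}}{5366}$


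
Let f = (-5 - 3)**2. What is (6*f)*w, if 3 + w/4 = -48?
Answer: -78336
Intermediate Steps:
w = -204 (w = -12 + 4*(-48) = -12 - 192 = -204)
f = 64 (f = (-8)**2 = 64)
(6*f)*w = (6*64)*(-204) = 384*(-204) = -78336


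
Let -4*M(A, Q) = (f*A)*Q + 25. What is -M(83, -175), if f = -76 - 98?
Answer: 2527375/4 ≈ 6.3184e+5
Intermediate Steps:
f = -174
M(A, Q) = -25/4 + 87*A*Q/2 (M(A, Q) = -((-174*A)*Q + 25)/4 = -(-174*A*Q + 25)/4 = -(25 - 174*A*Q)/4 = -25/4 + 87*A*Q/2)
-M(83, -175) = -(-25/4 + (87/2)*83*(-175)) = -(-25/4 - 1263675/2) = -1*(-2527375/4) = 2527375/4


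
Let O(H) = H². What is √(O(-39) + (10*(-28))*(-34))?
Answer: √11041 ≈ 105.08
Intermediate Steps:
√(O(-39) + (10*(-28))*(-34)) = √((-39)² + (10*(-28))*(-34)) = √(1521 - 280*(-34)) = √(1521 + 9520) = √11041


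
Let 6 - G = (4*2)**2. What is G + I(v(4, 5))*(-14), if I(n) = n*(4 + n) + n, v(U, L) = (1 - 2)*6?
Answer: -142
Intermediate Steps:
v(U, L) = -6 (v(U, L) = -1*6 = -6)
I(n) = n + n*(4 + n)
G = -58 (G = 6 - (4*2)**2 = 6 - 1*8**2 = 6 - 1*64 = 6 - 64 = -58)
G + I(v(4, 5))*(-14) = -58 - 6*(5 - 6)*(-14) = -58 - 6*(-1)*(-14) = -58 + 6*(-14) = -58 - 84 = -142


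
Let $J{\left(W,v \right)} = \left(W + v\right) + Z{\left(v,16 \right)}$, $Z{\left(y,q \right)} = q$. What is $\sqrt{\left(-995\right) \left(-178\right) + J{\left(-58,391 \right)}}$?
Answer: $\sqrt{177459} \approx 421.26$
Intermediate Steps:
$J{\left(W,v \right)} = 16 + W + v$ ($J{\left(W,v \right)} = \left(W + v\right) + 16 = 16 + W + v$)
$\sqrt{\left(-995\right) \left(-178\right) + J{\left(-58,391 \right)}} = \sqrt{\left(-995\right) \left(-178\right) + \left(16 - 58 + 391\right)} = \sqrt{177110 + 349} = \sqrt{177459}$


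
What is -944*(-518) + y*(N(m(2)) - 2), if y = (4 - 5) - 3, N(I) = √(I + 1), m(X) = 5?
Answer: 489000 - 4*√6 ≈ 4.8899e+5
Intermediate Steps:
N(I) = √(1 + I)
y = -4 (y = -1 - 3 = -4)
-944*(-518) + y*(N(m(2)) - 2) = -944*(-518) - 4*(√(1 + 5) - 2) = 488992 - 4*(√6 - 2) = 488992 - 4*(-2 + √6) = 488992 + (8 - 4*√6) = 489000 - 4*√6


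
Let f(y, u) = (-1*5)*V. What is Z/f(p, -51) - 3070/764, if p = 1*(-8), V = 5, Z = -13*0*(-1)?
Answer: -1535/382 ≈ -4.0183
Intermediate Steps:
Z = 0 (Z = 0*(-1) = 0)
p = -8
f(y, u) = -25 (f(y, u) = -1*5*5 = -5*5 = -25)
Z/f(p, -51) - 3070/764 = 0/(-25) - 3070/764 = 0*(-1/25) - 3070*1/764 = 0 - 1535/382 = -1535/382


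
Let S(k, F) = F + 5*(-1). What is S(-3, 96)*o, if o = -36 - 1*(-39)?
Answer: 273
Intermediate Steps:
o = 3 (o = -36 + 39 = 3)
S(k, F) = -5 + F (S(k, F) = F - 5 = -5 + F)
S(-3, 96)*o = (-5 + 96)*3 = 91*3 = 273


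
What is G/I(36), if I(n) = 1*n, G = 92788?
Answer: 23197/9 ≈ 2577.4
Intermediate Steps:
I(n) = n
G/I(36) = 92788/36 = 92788*(1/36) = 23197/9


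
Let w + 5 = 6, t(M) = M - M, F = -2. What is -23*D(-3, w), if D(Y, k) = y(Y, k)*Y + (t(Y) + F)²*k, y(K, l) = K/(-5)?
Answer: -253/5 ≈ -50.600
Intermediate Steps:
t(M) = 0
y(K, l) = -K/5 (y(K, l) = K*(-⅕) = -K/5)
w = 1 (w = -5 + 6 = 1)
D(Y, k) = 4*k - Y²/5 (D(Y, k) = (-Y/5)*Y + (0 - 2)²*k = -Y²/5 + (-2)²*k = -Y²/5 + 4*k = 4*k - Y²/5)
-23*D(-3, w) = -23*(4*1 - ⅕*(-3)²) = -23*(4 - ⅕*9) = -23*(4 - 9/5) = -23*11/5 = -253/5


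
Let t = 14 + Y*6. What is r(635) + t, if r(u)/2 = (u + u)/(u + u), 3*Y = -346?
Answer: -676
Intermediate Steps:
Y = -346/3 (Y = (1/3)*(-346) = -346/3 ≈ -115.33)
t = -678 (t = 14 - 346/3*6 = 14 - 692 = -678)
r(u) = 2 (r(u) = 2*((u + u)/(u + u)) = 2*((2*u)/((2*u))) = 2*((2*u)*(1/(2*u))) = 2*1 = 2)
r(635) + t = 2 - 678 = -676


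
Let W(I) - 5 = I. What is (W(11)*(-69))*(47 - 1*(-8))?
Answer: -60720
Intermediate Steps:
W(I) = 5 + I
(W(11)*(-69))*(47 - 1*(-8)) = ((5 + 11)*(-69))*(47 - 1*(-8)) = (16*(-69))*(47 + 8) = -1104*55 = -60720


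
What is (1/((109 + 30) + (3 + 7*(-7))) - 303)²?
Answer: 793999684/8649 ≈ 91803.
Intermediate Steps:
(1/((109 + 30) + (3 + 7*(-7))) - 303)² = (1/(139 + (3 - 49)) - 303)² = (1/(139 - 46) - 303)² = (1/93 - 303)² = (-28178/93)² = 793999684/8649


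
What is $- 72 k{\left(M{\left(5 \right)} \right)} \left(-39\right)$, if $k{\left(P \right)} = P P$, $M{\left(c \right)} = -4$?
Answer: $44928$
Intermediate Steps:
$k{\left(P \right)} = P^{2}$
$- 72 k{\left(M{\left(5 \right)} \right)} \left(-39\right) = - 72 \left(-4\right)^{2} \left(-39\right) = \left(-72\right) 16 \left(-39\right) = \left(-1152\right) \left(-39\right) = 44928$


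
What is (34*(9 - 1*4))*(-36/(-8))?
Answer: 765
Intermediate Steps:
(34*(9 - 1*4))*(-36/(-8)) = (34*(9 - 4))*(-36*(-1/8)) = (34*5)*(9/2) = 170*(9/2) = 765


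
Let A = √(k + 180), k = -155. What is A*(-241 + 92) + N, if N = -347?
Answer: -1092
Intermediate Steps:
A = 5 (A = √(-155 + 180) = √25 = 5)
A*(-241 + 92) + N = 5*(-241 + 92) - 347 = 5*(-149) - 347 = -745 - 347 = -1092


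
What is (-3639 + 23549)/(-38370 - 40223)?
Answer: -19910/78593 ≈ -0.25333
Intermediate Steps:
(-3639 + 23549)/(-38370 - 40223) = 19910/(-78593) = 19910*(-1/78593) = -19910/78593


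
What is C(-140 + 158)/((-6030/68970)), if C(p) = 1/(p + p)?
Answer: -2299/7236 ≈ -0.31772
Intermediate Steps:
C(p) = 1/(2*p)
C(-140 + 158)/((-6030/68970)) = (1/(2*(-140 + 158)))/((-6030/68970)) = ((1/2)/18)/((-6030*1/68970)) = ((1/2)*(1/18))/(-201/2299) = (1/36)*(-2299/201) = -2299/7236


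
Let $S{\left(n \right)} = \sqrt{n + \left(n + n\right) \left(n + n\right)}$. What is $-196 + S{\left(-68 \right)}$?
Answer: $-196 + 2 \sqrt{4607} \approx -60.25$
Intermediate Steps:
$S{\left(n \right)} = \sqrt{n + 4 n^{2}}$ ($S{\left(n \right)} = \sqrt{n + 2 n 2 n} = \sqrt{n + 4 n^{2}}$)
$-196 + S{\left(-68 \right)} = -196 + \sqrt{- 68 \left(1 + 4 \left(-68\right)\right)} = -196 + \sqrt{- 68 \left(1 - 272\right)} = -196 + \sqrt{\left(-68\right) \left(-271\right)} = -196 + \sqrt{18428} = -196 + 2 \sqrt{4607}$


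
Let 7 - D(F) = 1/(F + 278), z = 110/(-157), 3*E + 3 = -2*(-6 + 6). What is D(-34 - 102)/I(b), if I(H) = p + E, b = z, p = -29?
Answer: -331/1420 ≈ -0.23310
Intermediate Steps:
E = -1 (E = -1 + (-2*(-6 + 6))/3 = -1 + (-2*0)/3 = -1 + (⅓)*0 = -1 + 0 = -1)
z = -110/157 (z = 110*(-1/157) = -110/157 ≈ -0.70064)
D(F) = 7 - 1/(278 + F) (D(F) = 7 - 1/(F + 278) = 7 - 1/(278 + F))
b = -110/157 ≈ -0.70064
I(H) = -30 (I(H) = -29 - 1 = -30)
D(-34 - 102)/I(b) = ((1945 + 7*(-34 - 102))/(278 + (-34 - 102)))/(-30) = ((1945 + 7*(-136))/(278 - 136))*(-1/30) = ((1945 - 952)/142)*(-1/30) = ((1/142)*993)*(-1/30) = (993/142)*(-1/30) = -331/1420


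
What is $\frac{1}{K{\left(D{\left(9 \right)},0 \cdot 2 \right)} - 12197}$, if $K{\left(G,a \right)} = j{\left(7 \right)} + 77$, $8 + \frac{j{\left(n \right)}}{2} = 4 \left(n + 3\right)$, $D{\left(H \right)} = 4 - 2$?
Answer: $- \frac{1}{12056} \approx -8.2946 \cdot 10^{-5}$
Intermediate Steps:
$D{\left(H \right)} = 2$ ($D{\left(H \right)} = 4 - 2 = 2$)
$j{\left(n \right)} = 8 + 8 n$ ($j{\left(n \right)} = -16 + 2 \cdot 4 \left(n + 3\right) = -16 + 2 \cdot 4 \left(3 + n\right) = -16 + 2 \left(12 + 4 n\right) = -16 + \left(24 + 8 n\right) = 8 + 8 n$)
$K{\left(G,a \right)} = 141$ ($K{\left(G,a \right)} = \left(8 + 8 \cdot 7\right) + 77 = \left(8 + 56\right) + 77 = 64 + 77 = 141$)
$\frac{1}{K{\left(D{\left(9 \right)},0 \cdot 2 \right)} - 12197} = \frac{1}{141 - 12197} = \frac{1}{-12056} = - \frac{1}{12056}$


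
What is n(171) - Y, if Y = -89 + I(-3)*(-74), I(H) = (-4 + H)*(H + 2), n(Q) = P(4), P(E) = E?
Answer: 611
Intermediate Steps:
n(Q) = 4
I(H) = (-4 + H)*(2 + H)
Y = -607 (Y = -89 + (-8 + (-3)² - 2*(-3))*(-74) = -89 + (-8 + 9 + 6)*(-74) = -89 + 7*(-74) = -89 - 518 = -607)
n(171) - Y = 4 - 1*(-607) = 4 + 607 = 611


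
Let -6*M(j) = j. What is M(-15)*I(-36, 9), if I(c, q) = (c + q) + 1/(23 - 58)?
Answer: -473/7 ≈ -67.571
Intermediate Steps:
M(j) = -j/6
I(c, q) = -1/35 + c + q (I(c, q) = (c + q) + 1/(-35) = (c + q) - 1/35 = -1/35 + c + q)
M(-15)*I(-36, 9) = (-⅙*(-15))*(-1/35 - 36 + 9) = (5/2)*(-946/35) = -473/7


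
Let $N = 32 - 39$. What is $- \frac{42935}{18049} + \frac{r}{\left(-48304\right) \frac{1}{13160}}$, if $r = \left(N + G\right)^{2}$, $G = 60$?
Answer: $- \frac{83660150975}{108979862} \approx -767.67$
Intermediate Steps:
$N = -7$ ($N = 32 - 39 = -7$)
$r = 2809$ ($r = \left(-7 + 60\right)^{2} = 53^{2} = 2809$)
$- \frac{42935}{18049} + \frac{r}{\left(-48304\right) \frac{1}{13160}} = - \frac{42935}{18049} + \frac{2809}{\left(-48304\right) \frac{1}{13160}} = \left(-42935\right) \frac{1}{18049} + \frac{2809}{\left(-48304\right) \frac{1}{13160}} = - \frac{42935}{18049} + \frac{2809}{- \frac{6038}{1645}} = - \frac{42935}{18049} + 2809 \left(- \frac{1645}{6038}\right) = - \frac{42935}{18049} - \frac{4620805}{6038} = - \frac{83660150975}{108979862}$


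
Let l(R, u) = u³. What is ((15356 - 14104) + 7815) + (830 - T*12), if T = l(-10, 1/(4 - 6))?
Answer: 19797/2 ≈ 9898.5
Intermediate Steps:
T = -⅛ (T = (1/(4 - 6))³ = (1/(-2))³ = (-½)³ = -⅛ ≈ -0.12500)
((15356 - 14104) + 7815) + (830 - T*12) = ((15356 - 14104) + 7815) + (830 - (-1)*12/8) = (1252 + 7815) + (830 - 1*(-3/2)) = 9067 + (830 + 3/2) = 9067 + 1663/2 = 19797/2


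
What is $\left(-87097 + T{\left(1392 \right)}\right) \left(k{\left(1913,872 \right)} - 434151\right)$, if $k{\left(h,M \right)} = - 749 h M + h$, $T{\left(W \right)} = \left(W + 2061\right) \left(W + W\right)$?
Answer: $-11906293230287610$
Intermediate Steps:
$T{\left(W \right)} = 2 W \left(2061 + W\right)$ ($T{\left(W \right)} = \left(2061 + W\right) 2 W = 2 W \left(2061 + W\right)$)
$k{\left(h,M \right)} = h - 749 M h$ ($k{\left(h,M \right)} = - 749 M h + h = h - 749 M h$)
$\left(-87097 + T{\left(1392 \right)}\right) \left(k{\left(1913,872 \right)} - 434151\right) = \left(-87097 + 2 \cdot 1392 \left(2061 + 1392\right)\right) \left(1913 \left(1 - 653128\right) - 434151\right) = \left(-87097 + 2 \cdot 1392 \cdot 3453\right) \left(1913 \left(1 - 653128\right) - 434151\right) = \left(-87097 + 9613152\right) \left(1913 \left(-653127\right) - 434151\right) = 9526055 \left(-1249431951 - 434151\right) = 9526055 \left(-1249866102\right) = -11906293230287610$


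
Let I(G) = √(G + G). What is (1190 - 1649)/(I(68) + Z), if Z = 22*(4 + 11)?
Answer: -75735/54382 + 459*√34/54382 ≈ -1.3434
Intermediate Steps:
Z = 330 (Z = 22*15 = 330)
I(G) = √2*√G (I(G) = √(2*G) = √2*√G)
(1190 - 1649)/(I(68) + Z) = (1190 - 1649)/(√2*√68 + 330) = -459/(√2*(2*√17) + 330) = -459/(2*√34 + 330) = -459/(330 + 2*√34)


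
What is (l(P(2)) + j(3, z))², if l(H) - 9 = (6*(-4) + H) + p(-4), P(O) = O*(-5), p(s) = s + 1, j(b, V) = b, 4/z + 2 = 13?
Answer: 625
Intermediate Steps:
z = 4/11 (z = 4/(-2 + 13) = 4/11 ≈ 0.36364)
p(s) = 1 + s
P(O) = -5*O
l(H) = -18 + H (l(H) = 9 + ((6*(-4) + H) + (1 - 4)) = 9 + ((-24 + H) - 3) = 9 + (-27 + H) = -18 + H)
(l(P(2)) + j(3, z))² = ((-18 - 5*2) + 3)² = ((-18 - 10) + 3)² = (-28 + 3)² = (-25)² = 625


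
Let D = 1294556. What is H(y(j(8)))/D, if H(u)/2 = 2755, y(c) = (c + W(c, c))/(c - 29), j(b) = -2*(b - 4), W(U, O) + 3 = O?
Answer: 2755/647278 ≈ 0.0042563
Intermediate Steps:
W(U, O) = -3 + O
j(b) = 8 - 2*b (j(b) = -2*(-4 + b) = 8 - 2*b)
y(c) = (-3 + 2*c)/(-29 + c) (y(c) = (c + (-3 + c))/(c - 29) = (-3 + 2*c)/(-29 + c))
H(u) = 5510 (H(u) = 2*2755 = 5510)
H(y(j(8)))/D = 5510/1294556 = 5510*(1/1294556) = 2755/647278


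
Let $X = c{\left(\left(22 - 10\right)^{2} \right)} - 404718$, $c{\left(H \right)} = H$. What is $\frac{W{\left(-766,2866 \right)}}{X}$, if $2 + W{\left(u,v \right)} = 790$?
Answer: $- \frac{394}{202287} \approx -0.0019477$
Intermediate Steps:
$W{\left(u,v \right)} = 788$ ($W{\left(u,v \right)} = -2 + 790 = 788$)
$X = -404574$ ($X = \left(22 - 10\right)^{2} - 404718 = 12^{2} - 404718 = 144 - 404718 = -404574$)
$\frac{W{\left(-766,2866 \right)}}{X} = \frac{788}{-404574} = 788 \left(- \frac{1}{404574}\right) = - \frac{394}{202287}$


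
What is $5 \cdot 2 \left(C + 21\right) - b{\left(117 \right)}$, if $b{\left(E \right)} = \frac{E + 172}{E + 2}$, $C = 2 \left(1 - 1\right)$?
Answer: $\frac{1453}{7} \approx 207.57$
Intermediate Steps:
$C = 0$ ($C = 2 \cdot 0 = 0$)
$b{\left(E \right)} = \frac{172 + E}{2 + E}$
$5 \cdot 2 \left(C + 21\right) - b{\left(117 \right)} = 5 \cdot 2 \left(0 + 21\right) - \frac{172 + 117}{2 + 117} = 10 \cdot 21 - \frac{1}{119} \cdot 289 = 210 - \frac{1}{119} \cdot 289 = 210 - \frac{17}{7} = \frac{1453}{7}$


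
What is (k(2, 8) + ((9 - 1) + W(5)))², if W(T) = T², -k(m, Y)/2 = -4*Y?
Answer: 9409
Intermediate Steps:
k(m, Y) = 8*Y (k(m, Y) = -(-8)*Y = 8*Y)
(k(2, 8) + ((9 - 1) + W(5)))² = (8*8 + ((9 - 1) + 5²))² = (64 + (8 + 25))² = (64 + 33)² = 97² = 9409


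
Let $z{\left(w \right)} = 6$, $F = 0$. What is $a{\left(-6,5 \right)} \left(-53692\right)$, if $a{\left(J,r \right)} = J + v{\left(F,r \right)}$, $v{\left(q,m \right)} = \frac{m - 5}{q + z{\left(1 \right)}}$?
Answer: $322152$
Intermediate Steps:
$v{\left(q,m \right)} = \frac{-5 + m}{6 + q}$ ($v{\left(q,m \right)} = \frac{m - 5}{q + 6} = \frac{-5 + m}{6 + q}$)
$a{\left(J,r \right)} = - \frac{5}{6} + J + \frac{r}{6}$ ($a{\left(J,r \right)} = J + \frac{-5 + r}{6 + 0} = J + \frac{-5 + r}{6} = J + \left(- \frac{5}{6} + \frac{r}{6}\right) = - \frac{5}{6} + J + \frac{r}{6}$)
$a{\left(-6,5 \right)} \left(-53692\right) = \left(- \frac{5}{6} - 6 + \frac{1}{6} \cdot 5\right) \left(-53692\right) = \left(- \frac{5}{6} - 6 + \frac{5}{6}\right) \left(-53692\right) = \left(-6\right) \left(-53692\right) = 322152$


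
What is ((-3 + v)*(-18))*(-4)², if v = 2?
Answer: 288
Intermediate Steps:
((-3 + v)*(-18))*(-4)² = ((-3 + 2)*(-18))*(-4)² = -1*(-18)*16 = 18*16 = 288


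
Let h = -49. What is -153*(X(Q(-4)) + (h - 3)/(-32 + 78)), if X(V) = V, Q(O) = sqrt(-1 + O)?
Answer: 3978/23 - 153*I*sqrt(5) ≈ 172.96 - 342.12*I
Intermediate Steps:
-153*(X(Q(-4)) + (h - 3)/(-32 + 78)) = -153*(sqrt(-1 - 4) + (-49 - 3)/(-32 + 78)) = -153*(sqrt(-5) - 52/46) = -153*(I*sqrt(5) - 52*1/46) = -153*(I*sqrt(5) - 26/23) = -153*(-26/23 + I*sqrt(5)) = 3978/23 - 153*I*sqrt(5)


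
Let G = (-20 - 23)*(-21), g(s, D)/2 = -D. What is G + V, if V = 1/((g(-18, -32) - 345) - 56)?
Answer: 304310/337 ≈ 903.00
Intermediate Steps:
g(s, D) = -2*D (g(s, D) = 2*(-D) = -2*D)
G = 903 (G = -43*(-21) = 903)
V = -1/337 (V = 1/((-2*(-32) - 345) - 56) = 1/((64 - 345) - 56) = 1/(-281 - 56) = 1/(-337) = -1/337 ≈ -0.0029674)
G + V = 903 - 1/337 = 304310/337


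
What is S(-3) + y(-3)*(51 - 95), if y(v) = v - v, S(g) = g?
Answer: -3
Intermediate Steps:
y(v) = 0
S(-3) + y(-3)*(51 - 95) = -3 + 0*(51 - 95) = -3 + 0*(-44) = -3 + 0 = -3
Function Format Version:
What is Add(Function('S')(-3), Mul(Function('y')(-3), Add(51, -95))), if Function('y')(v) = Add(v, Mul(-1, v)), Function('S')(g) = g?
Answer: -3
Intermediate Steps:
Function('y')(v) = 0
Add(Function('S')(-3), Mul(Function('y')(-3), Add(51, -95))) = Add(-3, Mul(0, Add(51, -95))) = Add(-3, Mul(0, -44)) = Add(-3, 0) = -3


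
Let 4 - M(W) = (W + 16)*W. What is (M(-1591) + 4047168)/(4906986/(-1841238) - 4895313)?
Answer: -67571111133/214605743440 ≈ -0.31486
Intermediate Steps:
M(W) = 4 - W*(16 + W) (M(W) = 4 - (W + 16)*W = 4 - (16 + W)*W = 4 - W*(16 + W))
(M(-1591) + 4047168)/(4906986/(-1841238) - 4895313) = ((4 - 1*(-1591)**2 - 16*(-1591)) + 4047168)/(4906986/(-1841238) - 4895313) = ((4 - 1*2531281 + 25456) + 4047168)/(4906986*(-1/1841238) - 4895313) = ((4 - 2531281 + 25456) + 4047168)/(-116833/43839 - 4895313) = (-2505821 + 4047168)/(-214605743440/43839) = 1541347*(-43839/214605743440) = -67571111133/214605743440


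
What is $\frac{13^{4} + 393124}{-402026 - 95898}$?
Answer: $- \frac{421685}{497924} \approx -0.84689$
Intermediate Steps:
$\frac{13^{4} + 393124}{-402026 - 95898} = \frac{28561 + 393124}{-497924} = 421685 \left(- \frac{1}{497924}\right) = - \frac{421685}{497924}$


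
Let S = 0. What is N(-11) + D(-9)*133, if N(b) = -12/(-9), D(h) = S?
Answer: 4/3 ≈ 1.3333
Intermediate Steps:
D(h) = 0
N(b) = 4/3 (N(b) = -12*(-⅑) = 4/3)
N(-11) + D(-9)*133 = 4/3 + 0*133 = 4/3 + 0 = 4/3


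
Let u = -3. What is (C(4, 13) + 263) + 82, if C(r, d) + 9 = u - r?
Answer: 329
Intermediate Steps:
C(r, d) = -12 - r (C(r, d) = -9 + (-3 - r) = -12 - r)
(C(4, 13) + 263) + 82 = ((-12 - 1*4) + 263) + 82 = ((-12 - 4) + 263) + 82 = (-16 + 263) + 82 = 247 + 82 = 329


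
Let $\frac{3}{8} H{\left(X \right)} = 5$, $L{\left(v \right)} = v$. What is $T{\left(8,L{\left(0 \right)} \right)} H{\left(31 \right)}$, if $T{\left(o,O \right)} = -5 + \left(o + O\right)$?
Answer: $40$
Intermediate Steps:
$H{\left(X \right)} = \frac{40}{3}$ ($H{\left(X \right)} = \frac{8}{3} \cdot 5 = \frac{40}{3}$)
$T{\left(o,O \right)} = -5 + O + o$ ($T{\left(o,O \right)} = -5 + \left(O + o\right) = -5 + O + o$)
$T{\left(8,L{\left(0 \right)} \right)} H{\left(31 \right)} = \left(-5 + 0 + 8\right) \frac{40}{3} = 3 \cdot \frac{40}{3} = 40$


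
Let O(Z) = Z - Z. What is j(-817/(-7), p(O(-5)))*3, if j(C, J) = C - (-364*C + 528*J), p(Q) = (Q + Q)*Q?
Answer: 894615/7 ≈ 1.2780e+5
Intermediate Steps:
O(Z) = 0
p(Q) = 2*Q**2 (p(Q) = (2*Q)*Q = 2*Q**2)
j(C, J) = -528*J + 365*C (j(C, J) = C + (-528*J + 364*C) = -528*J + 365*C)
j(-817/(-7), p(O(-5)))*3 = (-1056*0**2 + 365*(-817/(-7)))*3 = (-1056*0 + 365*(-817*(-1/7)))*3 = (-528*0 + 365*(817/7))*3 = (0 + 298205/7)*3 = (298205/7)*3 = 894615/7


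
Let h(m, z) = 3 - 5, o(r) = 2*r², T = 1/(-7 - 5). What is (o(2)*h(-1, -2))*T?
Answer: 4/3 ≈ 1.3333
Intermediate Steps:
T = -1/12 (T = 1/(-12) = -1/12 ≈ -0.083333)
h(m, z) = -2
(o(2)*h(-1, -2))*T = ((2*2²)*(-2))*(-1/12) = ((2*4)*(-2))*(-1/12) = (8*(-2))*(-1/12) = -16*(-1/12) = 4/3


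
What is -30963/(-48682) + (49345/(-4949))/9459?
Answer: 14327287543/22563668862 ≈ 0.63497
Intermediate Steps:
-30963/(-48682) + (49345/(-4949))/9459 = -30963*(-1/48682) + (49345*(-1/4949))*(1/9459) = 30963/48682 - 49345/4949*1/9459 = 30963/48682 - 49345/46812591 = 14327287543/22563668862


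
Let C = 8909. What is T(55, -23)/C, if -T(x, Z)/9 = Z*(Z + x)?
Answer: 6624/8909 ≈ 0.74352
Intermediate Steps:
T(x, Z) = -9*Z*(Z + x)
T(55, -23)/C = -9*(-23)*(-23 + 55)/8909 = -9*(-23)*32*(1/8909) = 6624*(1/8909) = 6624/8909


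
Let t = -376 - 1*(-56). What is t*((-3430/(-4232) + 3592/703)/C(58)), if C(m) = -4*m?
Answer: 88063170/10784723 ≈ 8.1655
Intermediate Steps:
t = -320 (t = -376 + 56 = -320)
t*((-3430/(-4232) + 3592/703)/C(58)) = -320*(-3430/(-4232) + 3592/703)/((-4*58)) = -320*(-3430*(-1/4232) + 3592*(1/703))/(-232) = -320*(1715/2116 + 3592/703)*(-1)/232 = -704505360*(-1)/(371887*232) = -320*(-8806317/345111136) = 88063170/10784723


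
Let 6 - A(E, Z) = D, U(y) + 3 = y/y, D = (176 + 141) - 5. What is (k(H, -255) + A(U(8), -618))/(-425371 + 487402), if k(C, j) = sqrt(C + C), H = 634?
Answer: -102/20677 + 2*sqrt(317)/62031 ≈ -0.0043590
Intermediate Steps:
k(C, j) = sqrt(2)*sqrt(C) (k(C, j) = sqrt(2*C) = sqrt(2)*sqrt(C))
D = 312 (D = 317 - 5 = 312)
U(y) = -2 (U(y) = -3 + y/y = -3 + 1 = -2)
A(E, Z) = -306 (A(E, Z) = 6 - 1*312 = 6 - 312 = -306)
(k(H, -255) + A(U(8), -618))/(-425371 + 487402) = (sqrt(2)*sqrt(634) - 306)/(-425371 + 487402) = (2*sqrt(317) - 306)/62031 = (-306 + 2*sqrt(317))*(1/62031) = -102/20677 + 2*sqrt(317)/62031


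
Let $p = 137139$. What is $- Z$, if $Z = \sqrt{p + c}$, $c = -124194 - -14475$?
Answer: $- 2 \sqrt{6855} \approx -165.59$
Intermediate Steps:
$c = -109719$ ($c = -124194 + 14475 = -109719$)
$Z = 2 \sqrt{6855}$ ($Z = \sqrt{137139 - 109719} = \sqrt{27420} = 2 \sqrt{6855} \approx 165.59$)
$- Z = - 2 \sqrt{6855}$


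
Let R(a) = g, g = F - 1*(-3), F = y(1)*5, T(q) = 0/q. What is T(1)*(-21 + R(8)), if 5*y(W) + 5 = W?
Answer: 0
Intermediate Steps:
T(q) = 0
y(W) = -1 + W/5
F = -4 (F = (-1 + (1/5)*1)*5 = (-1 + 1/5)*5 = -4/5*5 = -4)
g = -1 (g = -4 - 1*(-3) = -4 + 3 = -1)
R(a) = -1
T(1)*(-21 + R(8)) = 0*(-21 - 1) = 0*(-22) = 0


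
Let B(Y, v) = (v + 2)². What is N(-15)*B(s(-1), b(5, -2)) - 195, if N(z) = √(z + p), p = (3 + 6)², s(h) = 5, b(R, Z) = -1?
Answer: -195 + √66 ≈ -186.88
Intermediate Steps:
p = 81 (p = 9² = 81)
B(Y, v) = (2 + v)²
N(z) = √(81 + z) (N(z) = √(z + 81) = √(81 + z))
N(-15)*B(s(-1), b(5, -2)) - 195 = √(81 - 15)*(2 - 1)² - 195 = √66*1² - 195 = √66*1 - 195 = √66 - 195 = -195 + √66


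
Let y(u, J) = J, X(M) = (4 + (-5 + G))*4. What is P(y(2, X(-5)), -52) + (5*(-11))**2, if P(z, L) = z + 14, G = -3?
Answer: 3023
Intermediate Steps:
X(M) = -16 (X(M) = (4 + (-5 - 3))*4 = (4 - 8)*4 = -4*4 = -16)
P(z, L) = 14 + z
P(y(2, X(-5)), -52) + (5*(-11))**2 = (14 - 16) + (5*(-11))**2 = -2 + (-55)**2 = -2 + 3025 = 3023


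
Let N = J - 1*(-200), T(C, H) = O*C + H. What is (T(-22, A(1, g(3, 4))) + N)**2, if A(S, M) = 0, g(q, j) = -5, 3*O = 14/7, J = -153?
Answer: 9409/9 ≈ 1045.4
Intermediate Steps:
O = 2/3 (O = (14/7)/3 = (14*(1/7))/3 = (1/3)*2 = 2/3 ≈ 0.66667)
T(C, H) = H + 2*C/3 (T(C, H) = 2*C/3 + H = H + 2*C/3)
N = 47 (N = -153 - 1*(-200) = -153 + 200 = 47)
(T(-22, A(1, g(3, 4))) + N)**2 = ((0 + (2/3)*(-22)) + 47)**2 = ((0 - 44/3) + 47)**2 = (-44/3 + 47)**2 = (97/3)**2 = 9409/9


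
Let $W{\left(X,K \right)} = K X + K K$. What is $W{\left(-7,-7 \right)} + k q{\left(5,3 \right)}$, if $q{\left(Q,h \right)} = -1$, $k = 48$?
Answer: $50$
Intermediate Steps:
$W{\left(X,K \right)} = K^{2} + K X$ ($W{\left(X,K \right)} = K X + K^{2} = K^{2} + K X$)
$W{\left(-7,-7 \right)} + k q{\left(5,3 \right)} = - 7 \left(-7 - 7\right) + 48 \left(-1\right) = \left(-7\right) \left(-14\right) - 48 = 98 - 48 = 50$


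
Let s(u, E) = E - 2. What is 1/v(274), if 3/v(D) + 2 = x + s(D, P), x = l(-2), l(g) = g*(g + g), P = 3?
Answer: 7/3 ≈ 2.3333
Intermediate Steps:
l(g) = 2*g² (l(g) = g*(2*g) = 2*g²)
x = 8 (x = 2*(-2)² = 2*4 = 8)
s(u, E) = -2 + E
v(D) = 3/7 (v(D) = 3/(-2 + (8 + (-2 + 3))) = 3/(-2 + (8 + 1)) = 3/(-2 + 9) = 3/7)
1/v(274) = 1/(3/7) = 7/3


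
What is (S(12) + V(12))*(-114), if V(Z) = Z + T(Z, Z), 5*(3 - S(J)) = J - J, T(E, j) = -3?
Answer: -1368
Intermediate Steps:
S(J) = 3 (S(J) = 3 - (J - J)/5 = 3 - 1/5*0 = 3 + 0 = 3)
V(Z) = -3 + Z (V(Z) = Z - 3 = -3 + Z)
(S(12) + V(12))*(-114) = (3 + (-3 + 12))*(-114) = (3 + 9)*(-114) = 12*(-114) = -1368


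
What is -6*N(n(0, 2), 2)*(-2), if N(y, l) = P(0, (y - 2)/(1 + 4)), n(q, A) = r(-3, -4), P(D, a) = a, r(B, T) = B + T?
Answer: -108/5 ≈ -21.600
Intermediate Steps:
n(q, A) = -7 (n(q, A) = -3 - 4 = -7)
N(y, l) = -⅖ + y/5 (N(y, l) = (y - 2)/(1 + 4) = (-2 + y)/5 = (-2 + y)*(⅕) = -⅖ + y/5)
-6*N(n(0, 2), 2)*(-2) = -6*(-⅖ + (⅕)*(-7))*(-2) = -6*(-⅖ - 7/5)*(-2) = -6*(-9/5)*(-2) = (54/5)*(-2) = -108/5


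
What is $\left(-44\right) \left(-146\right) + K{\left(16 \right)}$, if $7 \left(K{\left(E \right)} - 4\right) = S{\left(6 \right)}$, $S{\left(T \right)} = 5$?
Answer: $\frac{45001}{7} \approx 6428.7$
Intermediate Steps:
$K{\left(E \right)} = \frac{33}{7}$ ($K{\left(E \right)} = 4 + \frac{1}{7} \cdot 5 = 4 + \frac{5}{7} = \frac{33}{7}$)
$\left(-44\right) \left(-146\right) + K{\left(16 \right)} = \left(-44\right) \left(-146\right) + \frac{33}{7} = 6424 + \frac{33}{7} = \frac{45001}{7}$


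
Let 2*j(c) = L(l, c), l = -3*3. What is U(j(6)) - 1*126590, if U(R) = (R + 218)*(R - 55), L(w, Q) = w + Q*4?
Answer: -549205/4 ≈ -1.3730e+5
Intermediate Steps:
l = -9
L(w, Q) = w + 4*Q
j(c) = -9/2 + 2*c (j(c) = (-9 + 4*c)/2 = -9/2 + 2*c)
U(R) = (-55 + R)*(218 + R) (U(R) = (218 + R)*(-55 + R) = (-55 + R)*(218 + R))
U(j(6)) - 1*126590 = (-11990 + (-9/2 + 2*6)² + 163*(-9/2 + 2*6)) - 1*126590 = (-11990 + (-9/2 + 12)² + 163*(-9/2 + 12)) - 126590 = (-11990 + (15/2)² + 163*(15/2)) - 126590 = (-11990 + 225/4 + 2445/2) - 126590 = -42845/4 - 126590 = -549205/4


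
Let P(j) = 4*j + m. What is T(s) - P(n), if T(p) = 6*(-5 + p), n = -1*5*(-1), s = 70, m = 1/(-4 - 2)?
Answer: 2221/6 ≈ 370.17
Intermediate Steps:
m = -⅙ (m = 1/(-6) = -⅙ ≈ -0.16667)
n = 5 (n = -5*(-1) = 5)
T(p) = -30 + 6*p
P(j) = -⅙ + 4*j (P(j) = 4*j - ⅙ = -⅙ + 4*j)
T(s) - P(n) = (-30 + 6*70) - (-⅙ + 4*5) = (-30 + 420) - (-⅙ + 20) = 390 - 1*119/6 = 390 - 119/6 = 2221/6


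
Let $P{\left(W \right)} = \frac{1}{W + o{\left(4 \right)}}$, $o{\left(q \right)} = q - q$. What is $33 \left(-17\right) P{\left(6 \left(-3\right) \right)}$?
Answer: $\frac{187}{6} \approx 31.167$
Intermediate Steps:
$o{\left(q \right)} = 0$
$P{\left(W \right)} = \frac{1}{W}$ ($P{\left(W \right)} = \frac{1}{W + 0} = \frac{1}{W}$)
$33 \left(-17\right) P{\left(6 \left(-3\right) \right)} = \frac{33 \left(-17\right)}{6 \left(-3\right)} = - \frac{561}{-18} = \left(-561\right) \left(- \frac{1}{18}\right) = \frac{187}{6}$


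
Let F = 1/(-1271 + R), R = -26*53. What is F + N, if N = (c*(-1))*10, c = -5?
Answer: 132449/2649 ≈ 50.000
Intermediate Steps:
R = -1378
N = 50 (N = -5*(-1)*10 = 5*10 = 50)
F = -1/2649 (F = 1/(-1271 - 1378) = 1/(-2649) = -1/2649 ≈ -0.00037750)
F + N = -1/2649 + 50 = 132449/2649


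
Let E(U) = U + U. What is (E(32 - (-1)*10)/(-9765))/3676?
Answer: -1/427335 ≈ -2.3401e-6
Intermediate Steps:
E(U) = 2*U
(E(32 - (-1)*10)/(-9765))/3676 = ((2*(32 - (-1)*10))/(-9765))/3676 = ((2*(32 - 1*(-10)))*(-1/9765))*(1/3676) = ((2*(32 + 10))*(-1/9765))*(1/3676) = ((2*42)*(-1/9765))*(1/3676) = (84*(-1/9765))*(1/3676) = -4/465*1/3676 = -1/427335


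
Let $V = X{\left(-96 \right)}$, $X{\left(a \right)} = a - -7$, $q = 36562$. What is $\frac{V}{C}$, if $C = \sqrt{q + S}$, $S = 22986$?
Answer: $- \frac{89 \sqrt{14887}}{29774} \approx -0.36472$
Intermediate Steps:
$X{\left(a \right)} = 7 + a$ ($X{\left(a \right)} = a + 7 = 7 + a$)
$C = 2 \sqrt{14887}$ ($C = \sqrt{36562 + 22986} = \sqrt{59548} = 2 \sqrt{14887} \approx 244.02$)
$V = -89$ ($V = 7 - 96 = -89$)
$\frac{V}{C} = - \frac{89}{2 \sqrt{14887}} = - 89 \frac{\sqrt{14887}}{29774} = - \frac{89 \sqrt{14887}}{29774}$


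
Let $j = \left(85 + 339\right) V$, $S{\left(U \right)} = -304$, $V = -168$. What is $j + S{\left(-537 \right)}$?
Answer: $-71536$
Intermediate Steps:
$j = -71232$ ($j = \left(85 + 339\right) \left(-168\right) = 424 \left(-168\right) = -71232$)
$j + S{\left(-537 \right)} = -71232 - 304 = -71536$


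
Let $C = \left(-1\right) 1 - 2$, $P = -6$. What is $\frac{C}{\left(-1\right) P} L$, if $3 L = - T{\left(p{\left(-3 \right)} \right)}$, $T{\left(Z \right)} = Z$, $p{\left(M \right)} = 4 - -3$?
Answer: $\frac{7}{6} \approx 1.1667$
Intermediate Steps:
$p{\left(M \right)} = 7$ ($p{\left(M \right)} = 4 + 3 = 7$)
$C = -3$ ($C = -1 - 2 = -3$)
$L = - \frac{7}{3}$ ($L = \frac{\left(-1\right) 7}{3} = \frac{1}{3} \left(-7\right) = - \frac{7}{3} \approx -2.3333$)
$\frac{C}{\left(-1\right) P} L = - \frac{3}{\left(-1\right) \left(-6\right)} \left(- \frac{7}{3}\right) = - \frac{3}{6} \left(- \frac{7}{3}\right) = \left(-3\right) \frac{1}{6} \left(- \frac{7}{3}\right) = \left(- \frac{1}{2}\right) \left(- \frac{7}{3}\right) = \frac{7}{6}$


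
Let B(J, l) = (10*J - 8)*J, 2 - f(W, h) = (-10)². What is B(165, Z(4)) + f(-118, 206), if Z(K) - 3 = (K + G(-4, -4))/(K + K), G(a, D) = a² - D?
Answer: 270832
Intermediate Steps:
f(W, h) = -98 (f(W, h) = 2 - 1*(-10)² = 2 - 1*100 = 2 - 100 = -98)
Z(K) = 3 + (20 + K)/(2*K) (Z(K) = 3 + (K + ((-4)² - 1*(-4)))/(K + K) = 3 + (K + (16 + 4))/((2*K)) = 3 + (K + 20)*(1/(2*K)) = 3 + (20 + K)*(1/(2*K)) = 3 + (20 + K)/(2*K))
B(J, l) = J*(-8 + 10*J) (B(J, l) = (-8 + 10*J)*J = J*(-8 + 10*J))
B(165, Z(4)) + f(-118, 206) = 2*165*(-4 + 5*165) - 98 = 2*165*(-4 + 825) - 98 = 2*165*821 - 98 = 270930 - 98 = 270832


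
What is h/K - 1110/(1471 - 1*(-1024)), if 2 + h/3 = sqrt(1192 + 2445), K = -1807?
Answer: -398160/901693 - 3*sqrt(3637)/1807 ≈ -0.54169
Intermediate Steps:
h = -6 + 3*sqrt(3637) (h = -6 + 3*sqrt(1192 + 2445) = -6 + 3*sqrt(3637) ≈ 174.92)
h/K - 1110/(1471 - 1*(-1024)) = (-6 + 3*sqrt(3637))/(-1807) - 1110/(1471 - 1*(-1024)) = (-6 + 3*sqrt(3637))*(-1/1807) - 1110/(1471 + 1024) = (6/1807 - 3*sqrt(3637)/1807) - 1110/2495 = (6/1807 - 3*sqrt(3637)/1807) - 1110*1/2495 = (6/1807 - 3*sqrt(3637)/1807) - 222/499 = -398160/901693 - 3*sqrt(3637)/1807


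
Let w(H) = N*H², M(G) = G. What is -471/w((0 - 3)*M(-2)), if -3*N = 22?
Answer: 157/88 ≈ 1.7841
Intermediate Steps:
N = -22/3 (N = -⅓*22 = -22/3 ≈ -7.3333)
w(H) = -22*H²/3
-471/w((0 - 3)*M(-2)) = -471*(-3/(88*(0 - 3)²)) = -471/((-22*(-3*(-2))²/3)) = -471/((-22/3*6²)) = -471/((-22/3*36)) = -471/(-264) = -471*(-1/264) = 157/88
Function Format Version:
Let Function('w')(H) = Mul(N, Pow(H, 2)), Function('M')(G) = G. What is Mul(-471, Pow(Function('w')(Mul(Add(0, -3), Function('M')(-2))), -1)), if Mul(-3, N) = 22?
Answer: Rational(157, 88) ≈ 1.7841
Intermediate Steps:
N = Rational(-22, 3) (N = Mul(Rational(-1, 3), 22) = Rational(-22, 3) ≈ -7.3333)
Function('w')(H) = Mul(Rational(-22, 3), Pow(H, 2))
Mul(-471, Pow(Function('w')(Mul(Add(0, -3), Function('M')(-2))), -1)) = Mul(-471, Pow(Mul(Rational(-22, 3), Pow(Mul(Add(0, -3), -2), 2)), -1)) = Mul(-471, Pow(Mul(Rational(-22, 3), Pow(Mul(-3, -2), 2)), -1)) = Mul(-471, Pow(Mul(Rational(-22, 3), Pow(6, 2)), -1)) = Mul(-471, Pow(Mul(Rational(-22, 3), 36), -1)) = Mul(-471, Pow(-264, -1)) = Mul(-471, Rational(-1, 264)) = Rational(157, 88)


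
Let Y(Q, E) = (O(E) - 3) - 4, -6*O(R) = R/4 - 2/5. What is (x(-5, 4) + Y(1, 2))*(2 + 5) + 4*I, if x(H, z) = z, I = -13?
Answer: -4387/60 ≈ -73.117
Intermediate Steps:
O(R) = 1/15 - R/24 (O(R) = -(R/4 - 2/5)/6 = -(R*(¼) - 2*⅕)/6 = -(R/4 - ⅖)/6 = -(-⅖ + R/4)/6 = 1/15 - R/24)
Y(Q, E) = -104/15 - E/24 (Y(Q, E) = ((1/15 - E/24) - 3) - 4 = (-44/15 - E/24) - 4 = -104/15 - E/24)
(x(-5, 4) + Y(1, 2))*(2 + 5) + 4*I = (4 + (-104/15 - 1/24*2))*(2 + 5) + 4*(-13) = (4 + (-104/15 - 1/12))*7 - 52 = (4 - 421/60)*7 - 52 = -181/60*7 - 52 = -1267/60 - 52 = -4387/60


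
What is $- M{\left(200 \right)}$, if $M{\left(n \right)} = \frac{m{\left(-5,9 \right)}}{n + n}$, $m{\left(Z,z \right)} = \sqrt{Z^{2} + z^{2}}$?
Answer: $- \frac{\sqrt{106}}{400} \approx -0.025739$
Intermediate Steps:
$M{\left(n \right)} = \frac{\sqrt{106}}{2 n}$ ($M{\left(n \right)} = \frac{\sqrt{\left(-5\right)^{2} + 9^{2}}}{n + n} = \frac{\sqrt{25 + 81}}{2 n} = \sqrt{106} \frac{1}{2 n} = \frac{\sqrt{106}}{2 n}$)
$- M{\left(200 \right)} = - \frac{\sqrt{106}}{2 \cdot 200} = - \frac{\sqrt{106}}{400}$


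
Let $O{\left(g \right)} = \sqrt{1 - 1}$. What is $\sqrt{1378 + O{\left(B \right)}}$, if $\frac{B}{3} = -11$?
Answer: $\sqrt{1378} \approx 37.121$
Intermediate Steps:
$B = -33$ ($B = 3 \left(-11\right) = -33$)
$O{\left(g \right)} = 0$ ($O{\left(g \right)} = \sqrt{0} = 0$)
$\sqrt{1378 + O{\left(B \right)}} = \sqrt{1378 + 0} = \sqrt{1378}$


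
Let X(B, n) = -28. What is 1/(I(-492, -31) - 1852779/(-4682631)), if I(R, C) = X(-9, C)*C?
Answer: 1560877/1355458829 ≈ 0.0011515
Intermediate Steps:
I(R, C) = -28*C
1/(I(-492, -31) - 1852779/(-4682631)) = 1/(-28*(-31) - 1852779/(-4682631)) = 1/(868 - 1852779*(-1/4682631)) = 1/(868 + 617593/1560877) = 1/(1355458829/1560877) = 1560877/1355458829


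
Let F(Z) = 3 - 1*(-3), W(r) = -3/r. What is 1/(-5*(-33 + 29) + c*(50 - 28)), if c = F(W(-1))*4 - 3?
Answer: 1/482 ≈ 0.0020747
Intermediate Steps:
F(Z) = 6 (F(Z) = 3 + 3 = 6)
c = 21 (c = 6*4 - 3 = 24 - 3 = 21)
1/(-5*(-33 + 29) + c*(50 - 28)) = 1/(-5*(-33 + 29) + 21*(50 - 28)) = 1/(-5*(-4) + 21*22) = 1/(20 + 462) = 1/482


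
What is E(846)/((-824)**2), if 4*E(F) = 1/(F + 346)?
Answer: 1/3237357568 ≈ 3.0889e-10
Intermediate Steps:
E(F) = 1/(4*(346 + F)) (E(F) = 1/(4*(F + 346)) = 1/(4*(346 + F)))
E(846)/((-824)**2) = (1/(4*(346 + 846)))/((-824)**2) = ((1/4)/1192)/678976 = ((1/4)*(1/1192))*(1/678976) = (1/4768)*(1/678976) = 1/3237357568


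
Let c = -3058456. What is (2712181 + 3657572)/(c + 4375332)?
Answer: 6369753/1316876 ≈ 4.8370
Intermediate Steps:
(2712181 + 3657572)/(c + 4375332) = (2712181 + 3657572)/(-3058456 + 4375332) = 6369753/1316876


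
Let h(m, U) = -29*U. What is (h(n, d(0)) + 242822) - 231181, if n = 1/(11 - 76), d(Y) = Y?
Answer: 11641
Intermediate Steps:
n = -1/65 (n = 1/(-65) = -1/65 ≈ -0.015385)
(h(n, d(0)) + 242822) - 231181 = (-29*0 + 242822) - 231181 = (0 + 242822) - 231181 = 242822 - 231181 = 11641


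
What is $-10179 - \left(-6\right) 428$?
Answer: $-7611$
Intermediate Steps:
$-10179 - \left(-6\right) 428 = -10179 - -2568 = -10179 + 2568 = -7611$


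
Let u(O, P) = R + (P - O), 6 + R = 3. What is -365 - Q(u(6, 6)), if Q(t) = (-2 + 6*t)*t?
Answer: -425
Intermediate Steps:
R = -3 (R = -6 + 3 = -3)
u(O, P) = -3 + P - O (u(O, P) = -3 + (P - O) = -3 + P - O)
Q(t) = t*(-2 + 6*t)
-365 - Q(u(6, 6)) = -365 - 2*(-3 + 6 - 1*6)*(-1 + 3*(-3 + 6 - 1*6)) = -365 - 2*(-3 + 6 - 6)*(-1 + 3*(-3 + 6 - 6)) = -365 - 2*(-3)*(-1 + 3*(-3)) = -365 - 2*(-3)*(-1 - 9) = -365 - 2*(-3)*(-10) = -365 - 1*60 = -365 - 60 = -425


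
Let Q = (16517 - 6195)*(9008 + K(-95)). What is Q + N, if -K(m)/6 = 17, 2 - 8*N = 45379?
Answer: 735376479/8 ≈ 9.1922e+7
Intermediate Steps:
N = -45377/8 (N = ¼ - ⅛*45379 = ¼ - 45379/8 = -45377/8 ≈ -5672.1)
K(m) = -102 (K(m) = -6*17 = -102)
Q = 91927732 (Q = (16517 - 6195)*(9008 - 102) = 10322*8906 = 91927732)
Q + N = 91927732 - 45377/8 = 735376479/8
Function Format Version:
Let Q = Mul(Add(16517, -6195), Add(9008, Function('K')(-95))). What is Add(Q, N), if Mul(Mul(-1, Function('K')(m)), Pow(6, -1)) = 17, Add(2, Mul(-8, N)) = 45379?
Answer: Rational(735376479, 8) ≈ 9.1922e+7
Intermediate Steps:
N = Rational(-45377, 8) (N = Add(Rational(1, 4), Mul(Rational(-1, 8), 45379)) = Add(Rational(1, 4), Rational(-45379, 8)) = Rational(-45377, 8) ≈ -5672.1)
Function('K')(m) = -102 (Function('K')(m) = Mul(-6, 17) = -102)
Q = 91927732 (Q = Mul(Add(16517, -6195), Add(9008, -102)) = Mul(10322, 8906) = 91927732)
Add(Q, N) = Add(91927732, Rational(-45377, 8)) = Rational(735376479, 8)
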